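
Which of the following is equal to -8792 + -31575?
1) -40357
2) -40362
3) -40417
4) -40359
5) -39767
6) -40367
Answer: 6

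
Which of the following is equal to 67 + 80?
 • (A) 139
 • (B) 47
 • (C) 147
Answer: C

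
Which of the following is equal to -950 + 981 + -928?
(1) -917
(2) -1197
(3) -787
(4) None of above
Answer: 4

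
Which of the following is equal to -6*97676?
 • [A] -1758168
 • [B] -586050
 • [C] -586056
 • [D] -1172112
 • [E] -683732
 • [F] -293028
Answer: C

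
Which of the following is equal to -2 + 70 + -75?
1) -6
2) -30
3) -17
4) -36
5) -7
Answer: 5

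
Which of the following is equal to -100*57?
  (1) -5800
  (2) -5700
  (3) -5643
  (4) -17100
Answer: 2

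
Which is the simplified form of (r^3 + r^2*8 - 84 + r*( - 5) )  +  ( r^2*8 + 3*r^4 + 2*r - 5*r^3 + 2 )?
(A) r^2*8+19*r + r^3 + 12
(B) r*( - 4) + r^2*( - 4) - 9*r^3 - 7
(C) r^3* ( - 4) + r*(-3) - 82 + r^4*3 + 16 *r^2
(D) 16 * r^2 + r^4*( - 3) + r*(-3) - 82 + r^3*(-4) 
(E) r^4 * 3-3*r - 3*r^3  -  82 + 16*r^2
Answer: C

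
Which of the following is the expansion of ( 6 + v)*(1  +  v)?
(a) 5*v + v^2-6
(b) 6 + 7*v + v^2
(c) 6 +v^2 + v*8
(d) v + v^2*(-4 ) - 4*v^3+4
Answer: b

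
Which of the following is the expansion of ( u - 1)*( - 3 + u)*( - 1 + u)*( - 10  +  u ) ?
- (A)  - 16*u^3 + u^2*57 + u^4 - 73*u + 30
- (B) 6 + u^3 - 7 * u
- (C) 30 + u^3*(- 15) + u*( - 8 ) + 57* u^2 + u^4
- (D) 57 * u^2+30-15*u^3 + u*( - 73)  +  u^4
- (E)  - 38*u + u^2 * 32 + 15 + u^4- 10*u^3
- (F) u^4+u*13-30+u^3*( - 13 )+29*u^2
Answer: D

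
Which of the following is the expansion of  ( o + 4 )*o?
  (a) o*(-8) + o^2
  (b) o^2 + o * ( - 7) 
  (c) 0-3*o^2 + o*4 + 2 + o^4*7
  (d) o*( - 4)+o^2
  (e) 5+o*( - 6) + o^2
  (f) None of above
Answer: f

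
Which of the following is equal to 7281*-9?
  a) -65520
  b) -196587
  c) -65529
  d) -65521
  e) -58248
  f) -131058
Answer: c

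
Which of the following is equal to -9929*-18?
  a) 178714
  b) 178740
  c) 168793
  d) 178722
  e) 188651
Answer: d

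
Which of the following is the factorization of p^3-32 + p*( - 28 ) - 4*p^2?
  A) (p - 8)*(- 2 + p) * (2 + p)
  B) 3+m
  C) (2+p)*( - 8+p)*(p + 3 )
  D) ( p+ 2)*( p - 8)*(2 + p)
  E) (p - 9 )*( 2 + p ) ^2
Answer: D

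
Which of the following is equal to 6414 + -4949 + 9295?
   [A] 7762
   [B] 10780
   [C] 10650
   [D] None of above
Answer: D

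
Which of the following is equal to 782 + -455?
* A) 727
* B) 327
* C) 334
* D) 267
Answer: B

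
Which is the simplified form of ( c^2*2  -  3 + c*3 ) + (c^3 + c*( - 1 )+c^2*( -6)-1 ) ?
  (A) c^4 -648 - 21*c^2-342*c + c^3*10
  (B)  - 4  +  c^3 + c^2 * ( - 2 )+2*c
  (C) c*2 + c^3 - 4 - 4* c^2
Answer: C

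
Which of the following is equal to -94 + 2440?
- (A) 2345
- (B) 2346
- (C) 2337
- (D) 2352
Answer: B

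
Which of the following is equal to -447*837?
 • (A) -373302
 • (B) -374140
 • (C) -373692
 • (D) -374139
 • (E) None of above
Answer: D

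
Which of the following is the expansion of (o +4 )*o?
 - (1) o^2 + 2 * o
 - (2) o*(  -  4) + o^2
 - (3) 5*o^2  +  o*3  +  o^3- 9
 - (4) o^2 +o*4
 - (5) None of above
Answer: 4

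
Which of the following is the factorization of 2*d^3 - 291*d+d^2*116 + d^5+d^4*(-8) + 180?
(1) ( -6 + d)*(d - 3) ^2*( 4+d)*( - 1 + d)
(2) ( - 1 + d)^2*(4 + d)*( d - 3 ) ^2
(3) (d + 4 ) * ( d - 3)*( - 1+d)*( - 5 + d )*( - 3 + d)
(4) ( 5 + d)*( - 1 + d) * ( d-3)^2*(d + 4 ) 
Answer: 3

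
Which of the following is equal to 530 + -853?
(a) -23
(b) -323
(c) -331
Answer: b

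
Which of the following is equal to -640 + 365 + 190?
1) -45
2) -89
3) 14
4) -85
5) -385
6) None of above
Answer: 4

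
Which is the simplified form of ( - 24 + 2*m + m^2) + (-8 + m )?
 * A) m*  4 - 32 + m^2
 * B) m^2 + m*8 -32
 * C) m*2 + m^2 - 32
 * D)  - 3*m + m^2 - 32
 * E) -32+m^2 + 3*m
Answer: E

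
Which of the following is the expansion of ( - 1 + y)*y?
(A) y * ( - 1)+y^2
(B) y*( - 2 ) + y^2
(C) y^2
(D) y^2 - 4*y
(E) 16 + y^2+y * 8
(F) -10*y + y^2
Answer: A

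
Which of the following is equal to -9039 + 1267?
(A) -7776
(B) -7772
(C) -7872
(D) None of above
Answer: B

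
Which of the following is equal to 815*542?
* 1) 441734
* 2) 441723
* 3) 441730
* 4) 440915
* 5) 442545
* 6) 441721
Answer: 3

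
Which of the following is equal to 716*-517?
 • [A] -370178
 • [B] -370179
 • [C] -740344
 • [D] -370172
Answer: D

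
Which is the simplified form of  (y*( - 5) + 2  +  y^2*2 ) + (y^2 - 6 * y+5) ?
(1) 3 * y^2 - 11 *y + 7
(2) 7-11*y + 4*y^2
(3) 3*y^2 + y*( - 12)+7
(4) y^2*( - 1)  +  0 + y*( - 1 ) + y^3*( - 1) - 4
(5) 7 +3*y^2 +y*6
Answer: 1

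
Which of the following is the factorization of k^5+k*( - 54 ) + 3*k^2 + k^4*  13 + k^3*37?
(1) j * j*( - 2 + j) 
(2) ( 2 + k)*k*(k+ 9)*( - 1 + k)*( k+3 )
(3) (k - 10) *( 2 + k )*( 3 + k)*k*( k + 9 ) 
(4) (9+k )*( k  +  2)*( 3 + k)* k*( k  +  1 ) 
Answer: 2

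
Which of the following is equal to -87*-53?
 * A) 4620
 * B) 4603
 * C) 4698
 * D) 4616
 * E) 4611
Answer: E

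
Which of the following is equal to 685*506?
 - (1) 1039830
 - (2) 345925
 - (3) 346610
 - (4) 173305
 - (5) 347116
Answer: 3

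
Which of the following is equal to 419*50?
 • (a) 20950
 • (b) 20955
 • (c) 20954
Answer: a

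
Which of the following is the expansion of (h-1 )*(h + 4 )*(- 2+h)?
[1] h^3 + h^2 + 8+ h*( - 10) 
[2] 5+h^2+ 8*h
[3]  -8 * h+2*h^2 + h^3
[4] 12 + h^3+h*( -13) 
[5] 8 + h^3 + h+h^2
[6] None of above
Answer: 1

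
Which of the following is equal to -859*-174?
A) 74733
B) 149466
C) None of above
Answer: B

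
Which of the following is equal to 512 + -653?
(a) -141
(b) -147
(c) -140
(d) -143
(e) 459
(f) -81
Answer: a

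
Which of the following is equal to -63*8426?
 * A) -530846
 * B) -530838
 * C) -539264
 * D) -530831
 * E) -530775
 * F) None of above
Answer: B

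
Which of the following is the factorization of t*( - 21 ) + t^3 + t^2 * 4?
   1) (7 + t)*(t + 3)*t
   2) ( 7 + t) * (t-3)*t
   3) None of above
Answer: 2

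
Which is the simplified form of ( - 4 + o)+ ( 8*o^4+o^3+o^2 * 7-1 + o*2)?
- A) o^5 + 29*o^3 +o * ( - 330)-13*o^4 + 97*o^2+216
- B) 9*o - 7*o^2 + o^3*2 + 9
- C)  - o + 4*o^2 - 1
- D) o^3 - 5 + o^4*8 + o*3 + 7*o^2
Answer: D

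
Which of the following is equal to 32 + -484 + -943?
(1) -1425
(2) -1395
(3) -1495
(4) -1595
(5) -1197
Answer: 2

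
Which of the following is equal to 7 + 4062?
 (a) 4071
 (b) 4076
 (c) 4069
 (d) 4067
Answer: c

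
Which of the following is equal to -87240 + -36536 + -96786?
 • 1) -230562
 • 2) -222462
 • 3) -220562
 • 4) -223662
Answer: 3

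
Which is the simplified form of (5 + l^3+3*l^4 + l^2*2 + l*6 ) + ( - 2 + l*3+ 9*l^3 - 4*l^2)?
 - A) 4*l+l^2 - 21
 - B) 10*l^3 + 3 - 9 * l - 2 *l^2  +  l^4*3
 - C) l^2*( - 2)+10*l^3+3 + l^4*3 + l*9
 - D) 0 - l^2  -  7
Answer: C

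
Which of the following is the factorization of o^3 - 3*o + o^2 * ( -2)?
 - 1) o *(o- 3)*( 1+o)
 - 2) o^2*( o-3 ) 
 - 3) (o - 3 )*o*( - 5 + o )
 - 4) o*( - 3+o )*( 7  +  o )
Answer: 1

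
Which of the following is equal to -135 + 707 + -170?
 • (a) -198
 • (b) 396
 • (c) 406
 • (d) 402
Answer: d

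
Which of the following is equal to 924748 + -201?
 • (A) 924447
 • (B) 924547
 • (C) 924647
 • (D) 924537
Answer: B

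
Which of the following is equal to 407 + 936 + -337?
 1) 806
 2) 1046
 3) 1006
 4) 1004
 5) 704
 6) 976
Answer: 3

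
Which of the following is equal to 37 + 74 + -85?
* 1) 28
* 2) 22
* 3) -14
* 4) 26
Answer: 4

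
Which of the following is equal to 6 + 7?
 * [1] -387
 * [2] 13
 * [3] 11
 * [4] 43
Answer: 2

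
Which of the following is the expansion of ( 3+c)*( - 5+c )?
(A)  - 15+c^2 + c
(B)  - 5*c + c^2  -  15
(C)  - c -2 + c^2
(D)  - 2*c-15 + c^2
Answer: D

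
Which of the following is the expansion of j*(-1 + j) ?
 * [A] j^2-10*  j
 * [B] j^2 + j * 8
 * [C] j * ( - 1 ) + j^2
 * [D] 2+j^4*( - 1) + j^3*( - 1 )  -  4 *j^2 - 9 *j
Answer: C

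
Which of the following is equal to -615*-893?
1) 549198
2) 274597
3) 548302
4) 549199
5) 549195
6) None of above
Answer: 5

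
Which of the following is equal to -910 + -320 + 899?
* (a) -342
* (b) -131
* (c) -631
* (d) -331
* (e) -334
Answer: d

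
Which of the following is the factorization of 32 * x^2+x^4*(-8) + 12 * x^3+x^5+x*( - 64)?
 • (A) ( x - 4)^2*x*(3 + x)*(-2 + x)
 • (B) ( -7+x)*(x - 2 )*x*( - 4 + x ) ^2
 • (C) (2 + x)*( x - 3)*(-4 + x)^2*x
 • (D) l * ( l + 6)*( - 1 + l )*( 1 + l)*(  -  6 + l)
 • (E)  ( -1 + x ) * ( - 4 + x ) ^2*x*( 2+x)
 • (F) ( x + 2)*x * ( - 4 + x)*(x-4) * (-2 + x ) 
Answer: F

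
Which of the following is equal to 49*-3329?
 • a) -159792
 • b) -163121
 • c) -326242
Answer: b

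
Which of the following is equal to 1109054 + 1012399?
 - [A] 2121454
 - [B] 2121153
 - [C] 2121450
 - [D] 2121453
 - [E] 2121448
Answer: D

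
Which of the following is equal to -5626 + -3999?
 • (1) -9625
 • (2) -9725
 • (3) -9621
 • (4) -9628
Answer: 1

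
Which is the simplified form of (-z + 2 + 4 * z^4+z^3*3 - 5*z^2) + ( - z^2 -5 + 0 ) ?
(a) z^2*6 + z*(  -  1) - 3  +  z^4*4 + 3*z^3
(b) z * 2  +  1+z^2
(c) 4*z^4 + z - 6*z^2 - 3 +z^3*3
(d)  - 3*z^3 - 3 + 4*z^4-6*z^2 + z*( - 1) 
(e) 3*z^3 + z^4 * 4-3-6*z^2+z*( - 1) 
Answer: e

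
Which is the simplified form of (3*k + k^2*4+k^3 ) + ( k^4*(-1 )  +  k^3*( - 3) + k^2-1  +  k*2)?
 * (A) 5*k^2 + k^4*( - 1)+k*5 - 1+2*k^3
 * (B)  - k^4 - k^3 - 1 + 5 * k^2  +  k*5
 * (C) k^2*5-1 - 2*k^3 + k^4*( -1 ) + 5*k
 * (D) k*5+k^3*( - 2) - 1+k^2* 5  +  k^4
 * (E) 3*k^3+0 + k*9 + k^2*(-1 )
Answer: C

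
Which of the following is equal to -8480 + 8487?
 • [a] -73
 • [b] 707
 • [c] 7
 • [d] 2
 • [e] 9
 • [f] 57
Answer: c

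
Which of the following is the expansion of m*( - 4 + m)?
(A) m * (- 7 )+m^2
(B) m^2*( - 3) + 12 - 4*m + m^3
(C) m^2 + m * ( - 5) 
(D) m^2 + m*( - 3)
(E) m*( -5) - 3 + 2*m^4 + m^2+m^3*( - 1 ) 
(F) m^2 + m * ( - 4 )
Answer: F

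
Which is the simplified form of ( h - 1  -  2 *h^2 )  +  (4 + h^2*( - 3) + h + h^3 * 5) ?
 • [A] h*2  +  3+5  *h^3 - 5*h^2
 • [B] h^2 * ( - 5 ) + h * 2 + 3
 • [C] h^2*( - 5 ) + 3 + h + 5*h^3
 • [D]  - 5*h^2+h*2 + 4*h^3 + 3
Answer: A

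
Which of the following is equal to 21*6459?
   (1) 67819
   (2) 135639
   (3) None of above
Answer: 2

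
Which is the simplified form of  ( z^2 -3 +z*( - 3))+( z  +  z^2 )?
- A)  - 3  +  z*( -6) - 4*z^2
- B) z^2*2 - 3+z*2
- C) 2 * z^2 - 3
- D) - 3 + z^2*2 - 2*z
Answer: D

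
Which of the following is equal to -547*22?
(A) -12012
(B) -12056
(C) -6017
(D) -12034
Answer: D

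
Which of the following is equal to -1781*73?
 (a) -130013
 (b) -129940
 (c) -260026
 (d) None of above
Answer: a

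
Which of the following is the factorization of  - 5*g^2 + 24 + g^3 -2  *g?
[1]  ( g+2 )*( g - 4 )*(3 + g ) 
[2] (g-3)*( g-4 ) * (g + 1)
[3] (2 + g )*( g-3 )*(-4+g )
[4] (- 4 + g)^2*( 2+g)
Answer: 3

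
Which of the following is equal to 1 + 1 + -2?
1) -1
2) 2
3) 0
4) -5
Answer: 3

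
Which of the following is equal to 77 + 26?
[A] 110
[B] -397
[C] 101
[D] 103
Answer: D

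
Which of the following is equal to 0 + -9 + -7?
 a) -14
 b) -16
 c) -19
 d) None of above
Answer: b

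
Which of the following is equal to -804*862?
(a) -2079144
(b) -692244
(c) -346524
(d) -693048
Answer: d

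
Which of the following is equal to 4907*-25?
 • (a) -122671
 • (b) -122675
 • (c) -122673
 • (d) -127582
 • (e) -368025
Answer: b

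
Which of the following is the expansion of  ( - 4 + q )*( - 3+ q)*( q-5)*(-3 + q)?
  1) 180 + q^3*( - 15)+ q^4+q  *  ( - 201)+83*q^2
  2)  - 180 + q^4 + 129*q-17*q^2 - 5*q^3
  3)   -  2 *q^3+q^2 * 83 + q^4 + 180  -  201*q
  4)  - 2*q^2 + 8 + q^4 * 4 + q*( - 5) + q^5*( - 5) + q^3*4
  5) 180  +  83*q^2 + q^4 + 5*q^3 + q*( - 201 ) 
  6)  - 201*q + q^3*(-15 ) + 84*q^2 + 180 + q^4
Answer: 1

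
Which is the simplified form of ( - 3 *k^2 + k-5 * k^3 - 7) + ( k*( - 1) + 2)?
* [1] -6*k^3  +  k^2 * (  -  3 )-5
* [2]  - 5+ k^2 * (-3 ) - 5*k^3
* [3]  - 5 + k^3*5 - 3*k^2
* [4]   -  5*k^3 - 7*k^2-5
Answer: 2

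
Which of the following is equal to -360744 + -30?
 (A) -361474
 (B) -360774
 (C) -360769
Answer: B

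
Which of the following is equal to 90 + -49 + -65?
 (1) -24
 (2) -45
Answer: 1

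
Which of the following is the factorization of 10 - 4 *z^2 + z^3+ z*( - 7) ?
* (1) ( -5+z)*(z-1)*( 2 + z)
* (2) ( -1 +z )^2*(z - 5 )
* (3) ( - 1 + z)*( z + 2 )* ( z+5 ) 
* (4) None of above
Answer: 1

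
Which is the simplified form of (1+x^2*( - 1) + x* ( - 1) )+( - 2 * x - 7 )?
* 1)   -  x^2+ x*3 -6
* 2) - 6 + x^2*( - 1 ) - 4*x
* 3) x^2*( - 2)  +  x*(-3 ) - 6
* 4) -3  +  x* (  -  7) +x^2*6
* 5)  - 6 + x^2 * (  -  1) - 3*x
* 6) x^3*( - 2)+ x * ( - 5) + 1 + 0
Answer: 5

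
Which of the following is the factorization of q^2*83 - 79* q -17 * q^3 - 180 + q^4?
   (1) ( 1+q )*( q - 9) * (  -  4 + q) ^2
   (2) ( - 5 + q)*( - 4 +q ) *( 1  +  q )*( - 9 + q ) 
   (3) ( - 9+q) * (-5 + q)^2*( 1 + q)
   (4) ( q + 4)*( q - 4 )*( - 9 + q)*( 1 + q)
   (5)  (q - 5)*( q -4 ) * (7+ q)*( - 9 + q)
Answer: 2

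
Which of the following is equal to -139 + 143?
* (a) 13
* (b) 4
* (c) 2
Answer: b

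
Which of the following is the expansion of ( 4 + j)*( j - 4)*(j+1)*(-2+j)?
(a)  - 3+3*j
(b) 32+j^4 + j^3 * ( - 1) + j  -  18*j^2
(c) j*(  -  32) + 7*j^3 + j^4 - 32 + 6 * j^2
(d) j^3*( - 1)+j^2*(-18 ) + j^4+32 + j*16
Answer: d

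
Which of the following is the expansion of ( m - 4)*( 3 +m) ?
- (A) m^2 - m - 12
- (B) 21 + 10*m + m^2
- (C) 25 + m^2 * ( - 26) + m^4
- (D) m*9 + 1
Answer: A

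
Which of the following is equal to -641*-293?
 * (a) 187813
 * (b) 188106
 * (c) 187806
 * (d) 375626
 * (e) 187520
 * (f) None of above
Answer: a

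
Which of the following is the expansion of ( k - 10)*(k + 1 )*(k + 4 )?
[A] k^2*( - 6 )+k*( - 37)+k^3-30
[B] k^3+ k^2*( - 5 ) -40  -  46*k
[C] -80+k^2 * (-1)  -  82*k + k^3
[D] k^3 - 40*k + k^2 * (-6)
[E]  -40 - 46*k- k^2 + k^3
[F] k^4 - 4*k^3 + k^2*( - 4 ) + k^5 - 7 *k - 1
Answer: B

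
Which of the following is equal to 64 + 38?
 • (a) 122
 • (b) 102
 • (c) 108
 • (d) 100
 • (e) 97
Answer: b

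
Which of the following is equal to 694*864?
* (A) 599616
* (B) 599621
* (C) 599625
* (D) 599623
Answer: A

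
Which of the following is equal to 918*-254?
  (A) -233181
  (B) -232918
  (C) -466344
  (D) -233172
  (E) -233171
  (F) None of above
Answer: D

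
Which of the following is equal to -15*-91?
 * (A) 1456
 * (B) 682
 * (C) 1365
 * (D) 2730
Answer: C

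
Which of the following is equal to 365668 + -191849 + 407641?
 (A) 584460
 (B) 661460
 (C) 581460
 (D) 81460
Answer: C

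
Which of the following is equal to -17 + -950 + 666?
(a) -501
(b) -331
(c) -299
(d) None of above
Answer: d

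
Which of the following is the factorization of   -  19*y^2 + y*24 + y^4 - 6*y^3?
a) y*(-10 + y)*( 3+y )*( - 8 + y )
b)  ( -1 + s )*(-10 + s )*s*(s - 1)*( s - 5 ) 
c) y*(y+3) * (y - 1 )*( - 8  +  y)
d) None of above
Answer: c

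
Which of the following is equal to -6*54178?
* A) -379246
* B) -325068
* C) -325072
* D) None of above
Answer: B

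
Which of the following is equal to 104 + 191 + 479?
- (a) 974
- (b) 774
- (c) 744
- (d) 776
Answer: b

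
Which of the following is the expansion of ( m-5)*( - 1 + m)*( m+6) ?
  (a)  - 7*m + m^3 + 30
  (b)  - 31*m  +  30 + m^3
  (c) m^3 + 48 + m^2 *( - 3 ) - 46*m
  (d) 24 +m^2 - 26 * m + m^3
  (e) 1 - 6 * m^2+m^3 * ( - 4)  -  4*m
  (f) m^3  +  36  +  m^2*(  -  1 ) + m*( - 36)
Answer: b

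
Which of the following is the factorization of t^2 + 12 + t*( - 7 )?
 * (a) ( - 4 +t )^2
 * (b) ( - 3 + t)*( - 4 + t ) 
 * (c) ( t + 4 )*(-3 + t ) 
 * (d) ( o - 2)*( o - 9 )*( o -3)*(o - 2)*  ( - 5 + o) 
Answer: b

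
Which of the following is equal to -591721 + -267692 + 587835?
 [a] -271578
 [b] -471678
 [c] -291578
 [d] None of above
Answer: a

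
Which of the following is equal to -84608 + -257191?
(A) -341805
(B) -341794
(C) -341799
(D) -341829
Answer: C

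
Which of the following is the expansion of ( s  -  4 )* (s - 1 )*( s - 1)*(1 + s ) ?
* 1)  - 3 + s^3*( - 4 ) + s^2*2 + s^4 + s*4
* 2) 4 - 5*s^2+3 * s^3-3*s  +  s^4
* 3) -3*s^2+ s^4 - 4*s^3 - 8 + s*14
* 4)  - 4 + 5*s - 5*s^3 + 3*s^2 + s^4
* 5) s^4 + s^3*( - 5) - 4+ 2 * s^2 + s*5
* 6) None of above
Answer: 4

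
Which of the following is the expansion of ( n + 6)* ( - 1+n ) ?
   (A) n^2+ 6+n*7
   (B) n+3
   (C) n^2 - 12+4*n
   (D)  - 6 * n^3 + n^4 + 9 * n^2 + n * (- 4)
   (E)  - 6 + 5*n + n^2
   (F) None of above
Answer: E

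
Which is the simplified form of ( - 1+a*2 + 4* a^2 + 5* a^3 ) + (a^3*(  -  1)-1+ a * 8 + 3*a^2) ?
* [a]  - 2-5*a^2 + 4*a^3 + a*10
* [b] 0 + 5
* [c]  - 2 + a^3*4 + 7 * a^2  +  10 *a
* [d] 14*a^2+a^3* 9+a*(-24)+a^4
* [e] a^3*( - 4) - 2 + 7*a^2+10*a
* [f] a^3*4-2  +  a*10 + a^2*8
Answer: c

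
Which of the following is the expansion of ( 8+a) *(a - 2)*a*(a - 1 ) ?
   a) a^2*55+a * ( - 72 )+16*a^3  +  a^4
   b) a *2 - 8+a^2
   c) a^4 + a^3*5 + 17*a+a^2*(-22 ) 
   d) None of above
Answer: d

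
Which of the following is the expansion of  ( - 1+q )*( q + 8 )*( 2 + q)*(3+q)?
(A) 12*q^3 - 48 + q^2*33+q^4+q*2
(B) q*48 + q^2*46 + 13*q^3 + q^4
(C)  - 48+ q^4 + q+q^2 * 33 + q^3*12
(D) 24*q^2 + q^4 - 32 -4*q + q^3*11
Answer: A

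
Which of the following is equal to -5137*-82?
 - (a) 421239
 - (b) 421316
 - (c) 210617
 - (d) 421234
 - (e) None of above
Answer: d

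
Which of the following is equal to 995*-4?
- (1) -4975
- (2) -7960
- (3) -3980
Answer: 3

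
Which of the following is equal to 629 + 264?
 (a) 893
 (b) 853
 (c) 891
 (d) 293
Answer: a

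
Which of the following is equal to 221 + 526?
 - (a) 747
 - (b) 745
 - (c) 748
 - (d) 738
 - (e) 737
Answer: a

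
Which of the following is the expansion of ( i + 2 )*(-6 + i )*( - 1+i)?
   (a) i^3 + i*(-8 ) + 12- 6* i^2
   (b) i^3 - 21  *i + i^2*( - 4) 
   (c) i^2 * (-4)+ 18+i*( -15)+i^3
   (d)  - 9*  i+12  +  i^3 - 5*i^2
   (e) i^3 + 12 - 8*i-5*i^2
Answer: e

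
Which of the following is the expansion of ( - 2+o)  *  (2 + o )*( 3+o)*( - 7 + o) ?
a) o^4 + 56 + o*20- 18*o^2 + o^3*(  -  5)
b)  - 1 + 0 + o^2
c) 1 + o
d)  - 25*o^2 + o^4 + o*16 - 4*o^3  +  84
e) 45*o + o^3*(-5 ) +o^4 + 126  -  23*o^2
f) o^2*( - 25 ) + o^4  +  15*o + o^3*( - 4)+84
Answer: d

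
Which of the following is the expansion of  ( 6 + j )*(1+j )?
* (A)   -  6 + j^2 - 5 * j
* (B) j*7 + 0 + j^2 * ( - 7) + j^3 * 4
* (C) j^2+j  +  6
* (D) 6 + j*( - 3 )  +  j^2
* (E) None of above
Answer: E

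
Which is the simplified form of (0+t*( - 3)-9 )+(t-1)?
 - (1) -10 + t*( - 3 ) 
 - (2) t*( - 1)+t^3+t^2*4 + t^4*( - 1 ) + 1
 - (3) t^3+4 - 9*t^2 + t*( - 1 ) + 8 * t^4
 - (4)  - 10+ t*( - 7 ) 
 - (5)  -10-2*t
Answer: 5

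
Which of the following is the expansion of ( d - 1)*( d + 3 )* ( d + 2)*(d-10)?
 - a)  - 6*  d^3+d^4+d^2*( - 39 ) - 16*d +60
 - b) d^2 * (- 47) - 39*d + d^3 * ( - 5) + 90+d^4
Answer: a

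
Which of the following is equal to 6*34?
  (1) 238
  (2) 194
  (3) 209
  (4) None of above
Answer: 4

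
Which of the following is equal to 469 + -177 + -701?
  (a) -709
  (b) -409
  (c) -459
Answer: b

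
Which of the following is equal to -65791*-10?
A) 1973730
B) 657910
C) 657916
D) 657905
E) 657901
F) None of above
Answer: B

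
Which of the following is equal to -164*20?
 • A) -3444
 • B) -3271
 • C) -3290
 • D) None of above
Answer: D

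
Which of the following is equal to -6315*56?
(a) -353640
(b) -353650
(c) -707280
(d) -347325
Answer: a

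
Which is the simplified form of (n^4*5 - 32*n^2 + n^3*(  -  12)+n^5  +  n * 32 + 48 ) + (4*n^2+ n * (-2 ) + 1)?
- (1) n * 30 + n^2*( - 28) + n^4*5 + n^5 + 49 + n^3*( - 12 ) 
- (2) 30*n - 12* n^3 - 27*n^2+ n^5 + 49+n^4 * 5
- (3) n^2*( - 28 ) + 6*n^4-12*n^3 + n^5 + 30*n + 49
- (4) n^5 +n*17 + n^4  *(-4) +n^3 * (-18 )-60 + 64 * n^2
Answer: 1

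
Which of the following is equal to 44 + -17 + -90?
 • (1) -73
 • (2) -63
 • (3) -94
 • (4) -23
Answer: 2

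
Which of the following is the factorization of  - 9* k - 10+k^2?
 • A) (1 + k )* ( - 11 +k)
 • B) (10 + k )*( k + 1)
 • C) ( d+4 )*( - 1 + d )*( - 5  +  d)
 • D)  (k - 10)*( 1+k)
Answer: D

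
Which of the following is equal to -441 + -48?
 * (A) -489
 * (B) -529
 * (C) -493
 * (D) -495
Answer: A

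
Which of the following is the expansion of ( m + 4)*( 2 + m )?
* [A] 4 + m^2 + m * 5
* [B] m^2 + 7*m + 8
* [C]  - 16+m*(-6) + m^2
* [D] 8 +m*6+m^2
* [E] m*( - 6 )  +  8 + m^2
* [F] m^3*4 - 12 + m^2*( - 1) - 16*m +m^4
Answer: D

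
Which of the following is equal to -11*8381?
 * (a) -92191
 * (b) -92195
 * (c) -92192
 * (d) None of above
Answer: a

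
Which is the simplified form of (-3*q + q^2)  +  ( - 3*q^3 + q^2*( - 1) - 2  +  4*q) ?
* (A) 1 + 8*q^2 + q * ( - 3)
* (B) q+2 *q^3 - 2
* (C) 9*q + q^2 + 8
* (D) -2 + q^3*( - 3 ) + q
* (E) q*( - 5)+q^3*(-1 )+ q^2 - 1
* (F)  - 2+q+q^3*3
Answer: D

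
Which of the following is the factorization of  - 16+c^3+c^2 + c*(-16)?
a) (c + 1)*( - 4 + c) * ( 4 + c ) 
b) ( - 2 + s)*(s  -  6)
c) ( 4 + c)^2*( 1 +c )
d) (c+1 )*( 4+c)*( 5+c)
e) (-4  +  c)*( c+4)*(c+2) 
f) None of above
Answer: a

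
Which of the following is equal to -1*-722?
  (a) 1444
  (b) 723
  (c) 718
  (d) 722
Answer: d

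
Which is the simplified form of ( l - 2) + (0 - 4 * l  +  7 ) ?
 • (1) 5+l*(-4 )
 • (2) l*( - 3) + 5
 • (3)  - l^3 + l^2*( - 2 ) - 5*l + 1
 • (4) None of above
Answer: 2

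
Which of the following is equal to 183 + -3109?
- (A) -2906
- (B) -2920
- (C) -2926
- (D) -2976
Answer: C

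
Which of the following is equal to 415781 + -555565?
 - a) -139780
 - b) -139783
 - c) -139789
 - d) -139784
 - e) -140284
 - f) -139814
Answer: d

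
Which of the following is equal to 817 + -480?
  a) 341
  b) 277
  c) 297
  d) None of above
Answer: d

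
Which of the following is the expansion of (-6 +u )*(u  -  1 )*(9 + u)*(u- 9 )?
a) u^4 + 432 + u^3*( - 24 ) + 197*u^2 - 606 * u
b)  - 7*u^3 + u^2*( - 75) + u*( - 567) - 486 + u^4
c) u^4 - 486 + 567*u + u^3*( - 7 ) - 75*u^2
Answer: c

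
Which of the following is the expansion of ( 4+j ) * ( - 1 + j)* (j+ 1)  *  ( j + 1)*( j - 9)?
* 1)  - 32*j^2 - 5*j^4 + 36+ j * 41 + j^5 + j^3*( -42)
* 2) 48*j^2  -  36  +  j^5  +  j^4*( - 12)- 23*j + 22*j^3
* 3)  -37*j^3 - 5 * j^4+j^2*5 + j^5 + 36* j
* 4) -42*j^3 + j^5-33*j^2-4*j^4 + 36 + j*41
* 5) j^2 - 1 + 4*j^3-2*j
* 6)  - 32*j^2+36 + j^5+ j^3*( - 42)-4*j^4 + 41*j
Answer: 6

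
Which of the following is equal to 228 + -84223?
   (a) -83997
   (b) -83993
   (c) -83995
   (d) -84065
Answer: c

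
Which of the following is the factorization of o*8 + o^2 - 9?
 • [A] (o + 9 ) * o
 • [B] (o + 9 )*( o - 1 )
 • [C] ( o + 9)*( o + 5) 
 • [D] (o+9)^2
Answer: B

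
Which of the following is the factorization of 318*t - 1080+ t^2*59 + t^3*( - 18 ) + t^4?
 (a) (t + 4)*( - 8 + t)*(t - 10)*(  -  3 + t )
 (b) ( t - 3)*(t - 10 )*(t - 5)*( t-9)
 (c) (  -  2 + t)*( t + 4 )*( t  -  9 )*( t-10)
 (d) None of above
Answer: d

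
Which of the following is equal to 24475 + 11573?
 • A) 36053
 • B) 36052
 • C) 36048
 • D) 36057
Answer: C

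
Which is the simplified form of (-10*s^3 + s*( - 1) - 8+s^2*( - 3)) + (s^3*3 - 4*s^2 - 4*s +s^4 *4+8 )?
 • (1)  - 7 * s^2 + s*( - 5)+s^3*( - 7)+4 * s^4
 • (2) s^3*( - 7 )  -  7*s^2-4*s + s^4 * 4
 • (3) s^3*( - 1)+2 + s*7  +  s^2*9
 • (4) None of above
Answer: 1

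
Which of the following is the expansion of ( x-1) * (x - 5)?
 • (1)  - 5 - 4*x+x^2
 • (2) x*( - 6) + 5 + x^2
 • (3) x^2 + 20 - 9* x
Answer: 2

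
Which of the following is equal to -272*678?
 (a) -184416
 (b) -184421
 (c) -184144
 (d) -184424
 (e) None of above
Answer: a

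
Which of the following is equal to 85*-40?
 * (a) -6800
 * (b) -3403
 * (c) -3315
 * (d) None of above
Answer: d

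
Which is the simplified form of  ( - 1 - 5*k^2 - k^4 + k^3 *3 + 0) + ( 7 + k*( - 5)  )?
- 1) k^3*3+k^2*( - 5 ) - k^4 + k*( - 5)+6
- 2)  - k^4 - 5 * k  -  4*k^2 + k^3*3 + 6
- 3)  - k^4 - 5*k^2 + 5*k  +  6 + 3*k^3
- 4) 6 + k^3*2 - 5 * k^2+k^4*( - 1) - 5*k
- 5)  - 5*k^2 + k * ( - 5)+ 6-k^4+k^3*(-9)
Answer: 1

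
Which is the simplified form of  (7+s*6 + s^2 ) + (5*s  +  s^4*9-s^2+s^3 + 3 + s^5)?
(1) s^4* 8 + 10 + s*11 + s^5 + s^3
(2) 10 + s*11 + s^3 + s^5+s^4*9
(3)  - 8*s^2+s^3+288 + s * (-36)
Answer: 2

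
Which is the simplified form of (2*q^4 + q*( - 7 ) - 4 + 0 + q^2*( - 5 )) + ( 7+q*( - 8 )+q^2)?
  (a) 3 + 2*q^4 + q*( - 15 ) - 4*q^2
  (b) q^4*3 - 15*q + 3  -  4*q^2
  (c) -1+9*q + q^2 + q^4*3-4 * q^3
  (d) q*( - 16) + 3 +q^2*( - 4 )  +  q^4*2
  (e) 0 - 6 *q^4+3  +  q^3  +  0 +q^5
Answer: a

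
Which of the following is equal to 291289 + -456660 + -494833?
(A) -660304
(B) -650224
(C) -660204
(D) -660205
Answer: C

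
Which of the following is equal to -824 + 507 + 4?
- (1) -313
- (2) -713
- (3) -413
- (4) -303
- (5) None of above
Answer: 1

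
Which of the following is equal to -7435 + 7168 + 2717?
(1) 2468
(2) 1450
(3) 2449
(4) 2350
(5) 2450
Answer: 5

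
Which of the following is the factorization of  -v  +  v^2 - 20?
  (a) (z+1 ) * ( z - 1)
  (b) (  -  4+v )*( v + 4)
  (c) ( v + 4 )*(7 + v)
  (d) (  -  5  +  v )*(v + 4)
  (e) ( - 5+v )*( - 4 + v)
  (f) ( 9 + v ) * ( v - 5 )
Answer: d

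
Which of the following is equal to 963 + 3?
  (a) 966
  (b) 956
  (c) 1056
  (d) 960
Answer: a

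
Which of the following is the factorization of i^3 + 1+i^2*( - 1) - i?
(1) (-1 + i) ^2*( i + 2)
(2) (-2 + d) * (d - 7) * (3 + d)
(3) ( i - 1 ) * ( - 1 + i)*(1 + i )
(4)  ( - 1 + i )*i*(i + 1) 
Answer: 3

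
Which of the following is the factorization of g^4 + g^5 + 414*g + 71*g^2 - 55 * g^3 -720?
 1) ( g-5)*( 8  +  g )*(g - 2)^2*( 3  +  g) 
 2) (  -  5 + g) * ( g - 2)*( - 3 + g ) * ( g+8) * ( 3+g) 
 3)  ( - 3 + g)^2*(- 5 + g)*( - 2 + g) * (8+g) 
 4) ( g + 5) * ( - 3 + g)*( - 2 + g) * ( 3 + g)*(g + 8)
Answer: 2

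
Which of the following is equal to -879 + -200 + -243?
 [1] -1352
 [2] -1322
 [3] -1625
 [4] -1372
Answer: 2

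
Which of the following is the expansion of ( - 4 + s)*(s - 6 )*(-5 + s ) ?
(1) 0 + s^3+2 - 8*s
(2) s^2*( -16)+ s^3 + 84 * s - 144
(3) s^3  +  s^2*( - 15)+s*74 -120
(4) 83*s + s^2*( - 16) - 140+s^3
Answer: 3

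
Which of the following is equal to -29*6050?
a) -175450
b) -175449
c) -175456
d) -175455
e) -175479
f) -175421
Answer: a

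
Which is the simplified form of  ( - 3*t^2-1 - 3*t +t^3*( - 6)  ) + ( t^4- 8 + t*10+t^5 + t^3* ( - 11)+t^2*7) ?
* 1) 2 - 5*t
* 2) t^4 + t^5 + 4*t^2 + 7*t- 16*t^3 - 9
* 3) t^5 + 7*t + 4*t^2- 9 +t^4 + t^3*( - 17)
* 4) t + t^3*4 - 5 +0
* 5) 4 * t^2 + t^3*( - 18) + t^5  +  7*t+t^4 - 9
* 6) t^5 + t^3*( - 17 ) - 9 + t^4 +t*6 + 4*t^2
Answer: 3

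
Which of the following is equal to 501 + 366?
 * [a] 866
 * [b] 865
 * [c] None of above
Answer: c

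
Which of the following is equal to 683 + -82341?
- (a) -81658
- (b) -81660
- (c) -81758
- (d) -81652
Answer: a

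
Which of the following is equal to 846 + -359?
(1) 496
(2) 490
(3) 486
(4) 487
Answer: 4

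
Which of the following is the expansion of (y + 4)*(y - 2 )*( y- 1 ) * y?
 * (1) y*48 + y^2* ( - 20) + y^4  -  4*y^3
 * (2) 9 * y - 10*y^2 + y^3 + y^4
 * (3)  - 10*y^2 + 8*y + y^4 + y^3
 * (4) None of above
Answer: 3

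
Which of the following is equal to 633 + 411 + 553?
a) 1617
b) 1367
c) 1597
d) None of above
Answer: c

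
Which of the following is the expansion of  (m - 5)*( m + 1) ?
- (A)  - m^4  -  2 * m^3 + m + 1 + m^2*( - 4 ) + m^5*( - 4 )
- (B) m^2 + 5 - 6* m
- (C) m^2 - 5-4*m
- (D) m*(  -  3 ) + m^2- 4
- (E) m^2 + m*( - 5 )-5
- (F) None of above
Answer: C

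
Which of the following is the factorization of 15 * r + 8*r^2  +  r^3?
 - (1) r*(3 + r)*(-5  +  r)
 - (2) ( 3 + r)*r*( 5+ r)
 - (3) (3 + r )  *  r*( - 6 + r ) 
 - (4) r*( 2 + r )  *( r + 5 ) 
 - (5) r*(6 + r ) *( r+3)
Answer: 2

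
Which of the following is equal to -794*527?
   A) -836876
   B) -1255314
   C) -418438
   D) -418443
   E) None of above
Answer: C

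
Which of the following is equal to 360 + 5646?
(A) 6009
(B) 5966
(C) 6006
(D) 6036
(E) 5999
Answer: C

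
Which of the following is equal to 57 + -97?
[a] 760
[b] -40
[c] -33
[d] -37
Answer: b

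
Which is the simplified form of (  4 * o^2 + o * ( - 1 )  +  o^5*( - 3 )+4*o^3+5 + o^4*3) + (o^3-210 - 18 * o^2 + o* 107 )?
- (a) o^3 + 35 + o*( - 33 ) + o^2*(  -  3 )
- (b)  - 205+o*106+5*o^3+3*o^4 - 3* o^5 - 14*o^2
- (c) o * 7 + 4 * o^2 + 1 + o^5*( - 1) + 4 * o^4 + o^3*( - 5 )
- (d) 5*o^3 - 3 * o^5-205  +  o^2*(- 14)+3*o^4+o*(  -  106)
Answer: b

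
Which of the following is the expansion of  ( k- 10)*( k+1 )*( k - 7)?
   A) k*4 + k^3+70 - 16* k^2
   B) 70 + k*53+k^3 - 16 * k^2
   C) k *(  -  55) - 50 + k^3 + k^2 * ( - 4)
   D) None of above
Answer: B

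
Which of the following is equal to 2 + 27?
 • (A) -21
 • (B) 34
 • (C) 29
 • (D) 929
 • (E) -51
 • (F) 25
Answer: C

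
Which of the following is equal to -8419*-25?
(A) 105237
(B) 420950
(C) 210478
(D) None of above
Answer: D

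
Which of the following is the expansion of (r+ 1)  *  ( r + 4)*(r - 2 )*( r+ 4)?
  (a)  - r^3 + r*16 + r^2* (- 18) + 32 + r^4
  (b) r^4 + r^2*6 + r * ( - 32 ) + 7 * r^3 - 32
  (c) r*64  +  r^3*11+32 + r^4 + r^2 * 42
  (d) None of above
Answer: b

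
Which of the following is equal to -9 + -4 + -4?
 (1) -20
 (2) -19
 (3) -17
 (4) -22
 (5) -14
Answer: 3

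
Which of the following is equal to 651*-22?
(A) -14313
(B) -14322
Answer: B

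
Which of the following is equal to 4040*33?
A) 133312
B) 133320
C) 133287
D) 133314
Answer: B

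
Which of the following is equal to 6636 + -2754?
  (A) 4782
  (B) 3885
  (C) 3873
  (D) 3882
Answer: D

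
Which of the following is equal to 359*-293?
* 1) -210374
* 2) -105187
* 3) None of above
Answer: 2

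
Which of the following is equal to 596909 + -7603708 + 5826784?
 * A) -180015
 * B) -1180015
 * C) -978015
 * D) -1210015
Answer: B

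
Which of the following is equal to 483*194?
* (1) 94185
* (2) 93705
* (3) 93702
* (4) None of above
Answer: 3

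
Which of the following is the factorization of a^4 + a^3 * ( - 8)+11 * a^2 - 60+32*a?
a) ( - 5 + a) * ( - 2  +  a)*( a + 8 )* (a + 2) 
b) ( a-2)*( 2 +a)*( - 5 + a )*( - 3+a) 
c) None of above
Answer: b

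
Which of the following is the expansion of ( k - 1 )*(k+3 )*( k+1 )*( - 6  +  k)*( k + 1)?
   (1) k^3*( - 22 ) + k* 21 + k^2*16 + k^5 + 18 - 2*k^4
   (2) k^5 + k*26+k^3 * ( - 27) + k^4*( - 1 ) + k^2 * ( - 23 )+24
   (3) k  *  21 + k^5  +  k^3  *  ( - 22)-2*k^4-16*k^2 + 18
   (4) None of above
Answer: 3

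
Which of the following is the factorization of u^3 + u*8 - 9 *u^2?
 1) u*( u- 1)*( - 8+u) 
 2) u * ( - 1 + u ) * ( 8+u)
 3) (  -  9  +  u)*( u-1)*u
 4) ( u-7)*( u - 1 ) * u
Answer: 1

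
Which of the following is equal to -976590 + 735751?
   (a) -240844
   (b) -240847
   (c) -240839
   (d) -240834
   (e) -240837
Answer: c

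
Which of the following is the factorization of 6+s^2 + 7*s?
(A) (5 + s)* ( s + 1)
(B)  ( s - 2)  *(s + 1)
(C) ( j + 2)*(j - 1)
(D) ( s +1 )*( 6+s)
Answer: D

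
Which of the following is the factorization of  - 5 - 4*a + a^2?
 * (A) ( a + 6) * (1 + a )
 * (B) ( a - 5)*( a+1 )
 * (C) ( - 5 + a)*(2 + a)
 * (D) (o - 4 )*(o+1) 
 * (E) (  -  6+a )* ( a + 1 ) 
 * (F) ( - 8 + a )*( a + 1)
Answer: B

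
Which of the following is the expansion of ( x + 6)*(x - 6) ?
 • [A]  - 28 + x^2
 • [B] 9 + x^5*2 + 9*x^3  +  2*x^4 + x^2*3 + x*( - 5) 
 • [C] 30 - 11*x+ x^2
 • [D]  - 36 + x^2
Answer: D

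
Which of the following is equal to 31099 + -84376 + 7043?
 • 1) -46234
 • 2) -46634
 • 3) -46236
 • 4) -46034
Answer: 1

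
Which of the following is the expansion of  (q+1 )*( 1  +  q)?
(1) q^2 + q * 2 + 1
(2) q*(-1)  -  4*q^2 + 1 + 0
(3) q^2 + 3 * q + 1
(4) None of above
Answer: 1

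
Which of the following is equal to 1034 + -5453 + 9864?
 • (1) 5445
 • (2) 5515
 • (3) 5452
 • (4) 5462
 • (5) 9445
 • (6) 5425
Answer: 1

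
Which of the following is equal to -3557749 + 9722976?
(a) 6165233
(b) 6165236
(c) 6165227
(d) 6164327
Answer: c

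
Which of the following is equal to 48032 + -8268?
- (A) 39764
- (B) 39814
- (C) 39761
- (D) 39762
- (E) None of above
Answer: A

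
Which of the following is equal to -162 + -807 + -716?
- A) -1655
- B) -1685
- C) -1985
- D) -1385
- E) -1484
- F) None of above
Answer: B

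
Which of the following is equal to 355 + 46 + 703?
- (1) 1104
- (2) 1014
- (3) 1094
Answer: 1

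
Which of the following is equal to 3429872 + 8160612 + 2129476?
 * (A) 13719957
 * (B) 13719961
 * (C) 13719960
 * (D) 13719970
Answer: C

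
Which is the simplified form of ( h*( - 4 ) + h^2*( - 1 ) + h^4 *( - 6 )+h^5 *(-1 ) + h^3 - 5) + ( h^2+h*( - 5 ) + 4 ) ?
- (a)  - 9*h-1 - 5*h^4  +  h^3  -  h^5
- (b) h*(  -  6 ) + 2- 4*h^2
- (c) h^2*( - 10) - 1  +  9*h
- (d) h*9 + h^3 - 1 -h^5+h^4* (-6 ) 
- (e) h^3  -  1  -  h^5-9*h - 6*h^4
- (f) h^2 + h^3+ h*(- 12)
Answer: e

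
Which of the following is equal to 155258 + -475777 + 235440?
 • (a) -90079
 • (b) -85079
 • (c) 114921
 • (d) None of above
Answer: b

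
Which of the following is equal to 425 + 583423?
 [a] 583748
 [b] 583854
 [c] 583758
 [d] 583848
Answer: d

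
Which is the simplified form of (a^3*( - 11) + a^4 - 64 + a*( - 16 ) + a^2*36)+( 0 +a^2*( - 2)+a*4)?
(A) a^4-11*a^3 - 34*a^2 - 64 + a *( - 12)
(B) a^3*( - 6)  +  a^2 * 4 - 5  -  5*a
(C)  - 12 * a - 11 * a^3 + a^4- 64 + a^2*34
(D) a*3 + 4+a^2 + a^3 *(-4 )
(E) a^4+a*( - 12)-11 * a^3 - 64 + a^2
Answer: C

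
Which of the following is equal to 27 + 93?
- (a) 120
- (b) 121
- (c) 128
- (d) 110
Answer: a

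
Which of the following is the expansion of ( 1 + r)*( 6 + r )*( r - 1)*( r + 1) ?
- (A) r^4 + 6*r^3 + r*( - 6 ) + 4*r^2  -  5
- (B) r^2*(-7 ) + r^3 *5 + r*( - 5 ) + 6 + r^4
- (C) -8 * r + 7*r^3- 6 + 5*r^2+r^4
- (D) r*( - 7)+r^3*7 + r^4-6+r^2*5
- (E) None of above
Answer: D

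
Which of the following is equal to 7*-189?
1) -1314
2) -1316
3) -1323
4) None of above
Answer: 3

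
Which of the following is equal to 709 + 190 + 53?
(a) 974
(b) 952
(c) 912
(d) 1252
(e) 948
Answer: b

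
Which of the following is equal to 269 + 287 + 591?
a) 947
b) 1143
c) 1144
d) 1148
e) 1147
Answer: e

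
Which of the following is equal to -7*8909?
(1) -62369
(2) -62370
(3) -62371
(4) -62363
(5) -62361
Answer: 4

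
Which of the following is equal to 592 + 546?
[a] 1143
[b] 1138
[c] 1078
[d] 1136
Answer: b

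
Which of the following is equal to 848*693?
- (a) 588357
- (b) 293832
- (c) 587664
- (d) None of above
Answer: c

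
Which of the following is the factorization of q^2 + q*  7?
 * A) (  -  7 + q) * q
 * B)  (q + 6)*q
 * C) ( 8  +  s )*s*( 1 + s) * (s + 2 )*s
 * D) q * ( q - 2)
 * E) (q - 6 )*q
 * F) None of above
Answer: F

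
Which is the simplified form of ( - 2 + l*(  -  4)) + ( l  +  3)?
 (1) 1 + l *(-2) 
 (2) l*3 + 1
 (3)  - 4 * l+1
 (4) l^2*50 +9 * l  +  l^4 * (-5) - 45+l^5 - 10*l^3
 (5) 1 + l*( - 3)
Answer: 5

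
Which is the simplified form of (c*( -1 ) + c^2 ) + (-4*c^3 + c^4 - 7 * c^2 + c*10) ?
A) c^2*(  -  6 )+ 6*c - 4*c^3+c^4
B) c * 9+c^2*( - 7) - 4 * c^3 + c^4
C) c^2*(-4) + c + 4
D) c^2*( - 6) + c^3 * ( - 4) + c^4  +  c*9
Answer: D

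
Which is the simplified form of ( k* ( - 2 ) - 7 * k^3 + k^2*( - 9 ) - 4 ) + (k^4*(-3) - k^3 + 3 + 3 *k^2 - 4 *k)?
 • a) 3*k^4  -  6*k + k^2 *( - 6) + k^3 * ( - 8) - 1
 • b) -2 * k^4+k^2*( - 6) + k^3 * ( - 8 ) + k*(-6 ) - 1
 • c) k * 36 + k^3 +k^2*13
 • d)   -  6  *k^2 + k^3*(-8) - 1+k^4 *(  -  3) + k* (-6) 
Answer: d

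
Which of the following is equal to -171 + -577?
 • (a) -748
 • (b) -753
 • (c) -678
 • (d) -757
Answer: a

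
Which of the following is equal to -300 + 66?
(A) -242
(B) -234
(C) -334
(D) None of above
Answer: B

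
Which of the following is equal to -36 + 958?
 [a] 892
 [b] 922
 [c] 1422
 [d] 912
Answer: b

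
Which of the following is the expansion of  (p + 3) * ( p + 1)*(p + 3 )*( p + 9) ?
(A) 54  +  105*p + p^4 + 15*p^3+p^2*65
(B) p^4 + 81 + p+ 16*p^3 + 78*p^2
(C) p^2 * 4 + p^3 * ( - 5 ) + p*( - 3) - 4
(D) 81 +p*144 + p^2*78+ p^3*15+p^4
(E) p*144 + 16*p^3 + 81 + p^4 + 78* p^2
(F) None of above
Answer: E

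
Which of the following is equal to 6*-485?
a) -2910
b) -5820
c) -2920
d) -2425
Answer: a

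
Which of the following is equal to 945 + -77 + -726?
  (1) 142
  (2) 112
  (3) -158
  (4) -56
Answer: 1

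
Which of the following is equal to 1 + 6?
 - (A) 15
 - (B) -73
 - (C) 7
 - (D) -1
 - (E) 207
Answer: C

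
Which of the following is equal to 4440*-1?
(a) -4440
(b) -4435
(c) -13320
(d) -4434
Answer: a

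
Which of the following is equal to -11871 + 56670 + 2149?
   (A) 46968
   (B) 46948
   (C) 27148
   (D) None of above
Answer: B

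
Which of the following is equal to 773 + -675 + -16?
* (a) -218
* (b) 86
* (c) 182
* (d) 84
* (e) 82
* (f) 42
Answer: e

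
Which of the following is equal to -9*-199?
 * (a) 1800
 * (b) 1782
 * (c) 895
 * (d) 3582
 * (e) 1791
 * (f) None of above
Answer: e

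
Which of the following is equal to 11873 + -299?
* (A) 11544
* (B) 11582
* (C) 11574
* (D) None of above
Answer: C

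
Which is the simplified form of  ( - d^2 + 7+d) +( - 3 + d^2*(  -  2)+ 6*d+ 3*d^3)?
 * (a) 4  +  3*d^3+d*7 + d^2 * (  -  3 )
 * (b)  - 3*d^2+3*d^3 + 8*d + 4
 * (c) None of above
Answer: a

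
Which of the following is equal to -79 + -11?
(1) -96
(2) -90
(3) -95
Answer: 2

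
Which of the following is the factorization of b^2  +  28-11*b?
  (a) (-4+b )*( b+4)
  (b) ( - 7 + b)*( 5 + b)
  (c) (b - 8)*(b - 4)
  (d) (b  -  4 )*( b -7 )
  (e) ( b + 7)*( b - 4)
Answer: d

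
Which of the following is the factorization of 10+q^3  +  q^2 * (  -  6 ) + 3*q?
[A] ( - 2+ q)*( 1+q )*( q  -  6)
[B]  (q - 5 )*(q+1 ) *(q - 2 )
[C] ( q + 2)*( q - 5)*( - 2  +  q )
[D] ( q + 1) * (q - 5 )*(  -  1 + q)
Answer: B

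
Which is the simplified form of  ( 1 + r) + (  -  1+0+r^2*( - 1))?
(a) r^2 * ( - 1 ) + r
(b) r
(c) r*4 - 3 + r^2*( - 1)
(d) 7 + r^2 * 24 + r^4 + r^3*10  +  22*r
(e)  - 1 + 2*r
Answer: a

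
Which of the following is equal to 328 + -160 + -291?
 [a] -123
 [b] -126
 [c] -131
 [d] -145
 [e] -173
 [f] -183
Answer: a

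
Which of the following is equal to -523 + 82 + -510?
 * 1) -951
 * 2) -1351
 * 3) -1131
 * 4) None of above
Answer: 1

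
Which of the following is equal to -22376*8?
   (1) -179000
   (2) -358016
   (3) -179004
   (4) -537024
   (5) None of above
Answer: 5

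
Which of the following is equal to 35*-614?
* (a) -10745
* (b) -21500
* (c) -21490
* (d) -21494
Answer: c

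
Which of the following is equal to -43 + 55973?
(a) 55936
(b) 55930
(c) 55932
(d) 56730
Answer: b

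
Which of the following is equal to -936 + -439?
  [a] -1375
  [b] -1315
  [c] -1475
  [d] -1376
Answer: a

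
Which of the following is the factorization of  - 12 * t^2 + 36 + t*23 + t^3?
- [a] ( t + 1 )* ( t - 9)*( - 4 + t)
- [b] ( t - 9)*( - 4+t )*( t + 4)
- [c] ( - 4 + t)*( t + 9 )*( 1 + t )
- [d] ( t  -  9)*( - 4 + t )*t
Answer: a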